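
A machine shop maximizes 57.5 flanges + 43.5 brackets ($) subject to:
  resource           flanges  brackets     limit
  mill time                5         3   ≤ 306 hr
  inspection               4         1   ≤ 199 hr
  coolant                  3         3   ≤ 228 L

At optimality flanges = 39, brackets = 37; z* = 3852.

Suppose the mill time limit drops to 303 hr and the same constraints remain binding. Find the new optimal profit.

Check each constraint at x*: mill time 306/306 (tight); inspection 193/199 (slack 6); coolant 228/228 (tight).
By complementary slackness, y = 0 for the non-binding constraint.
From A_Bᵀ y = c: 5·y_mill time + 3·y_coolant = 57.5; 3·y_mill time + 3·y_coolant = 43.5.
→ y_mill time = 7 and y_coolant = 7.5.
Δz = y_mill time·Δb = 7 × (-3) = -21, so new z* = 3852 − 21 = 3831.

3831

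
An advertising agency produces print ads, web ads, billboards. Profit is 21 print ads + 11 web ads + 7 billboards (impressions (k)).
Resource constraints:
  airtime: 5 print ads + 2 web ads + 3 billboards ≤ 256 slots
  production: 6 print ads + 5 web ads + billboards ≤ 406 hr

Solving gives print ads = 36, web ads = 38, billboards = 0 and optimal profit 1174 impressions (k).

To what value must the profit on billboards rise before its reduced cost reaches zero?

10

At the optimum: airtime uses 256 of 256 (binding); production uses 406 of 406 (binding).
Dual feasibility on the basic columns requires 5·y_airtime + 6·y_production = 21, 2·y_airtime + 5·y_production = 11.
This yields shadow prices y_airtime = 3, y_production = 1.
billboards enters the basis when its profit ≥ yᵀa₃ = 3·3 + 1·1 = 10.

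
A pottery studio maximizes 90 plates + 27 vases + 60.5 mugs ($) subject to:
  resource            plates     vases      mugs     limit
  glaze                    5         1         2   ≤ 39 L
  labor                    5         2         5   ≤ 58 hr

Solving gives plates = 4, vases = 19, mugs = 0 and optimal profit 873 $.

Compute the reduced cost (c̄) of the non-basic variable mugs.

-2.5

Check each constraint at x*: glaze 39/39 (tight); labor 58/58 (tight).
Dual feasibility on the basic columns requires 5·y_glaze + 5·y_labor = 90, 1·y_glaze + 2·y_labor = 27.
→ y_glaze = 9 and y_labor = 9.
Reduced cost of mugs: c₃ − yᵀa₃ = 60.5 − (9·2 + 9·5) = 60.5 − 63 = -2.5.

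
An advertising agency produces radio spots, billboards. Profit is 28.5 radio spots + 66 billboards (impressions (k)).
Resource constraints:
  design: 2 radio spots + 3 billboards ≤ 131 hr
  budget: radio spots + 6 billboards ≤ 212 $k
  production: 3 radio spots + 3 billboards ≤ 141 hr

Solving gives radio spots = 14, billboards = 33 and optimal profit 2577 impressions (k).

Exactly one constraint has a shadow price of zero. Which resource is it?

design: 127/131 (slack 4)
budget: 212/212 (binding)
production: 141/141 (binding)
By complementary slackness, a constraint with positive slack has shadow price 0 → design.

design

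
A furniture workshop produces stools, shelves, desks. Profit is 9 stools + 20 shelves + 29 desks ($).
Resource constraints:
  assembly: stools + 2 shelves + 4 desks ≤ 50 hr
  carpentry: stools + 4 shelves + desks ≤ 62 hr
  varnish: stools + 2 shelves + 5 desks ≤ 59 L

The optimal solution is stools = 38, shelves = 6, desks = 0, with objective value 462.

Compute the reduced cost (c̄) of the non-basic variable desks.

-4

Binding: assembly and carpentry. Non-binding: varnish (9 unused).
Since varnish is not tight, its dual is 0.
From A_Bᵀ y = c: 1·y_assembly + 1·y_carpentry = 9; 2·y_assembly + 4·y_carpentry = 20.
→ y_assembly = 8 and y_carpentry = 1.
Reduced cost of desks: c₃ − yᵀa₃ = 29 − (8·4 + 1·1) = 29 − 33 = -4.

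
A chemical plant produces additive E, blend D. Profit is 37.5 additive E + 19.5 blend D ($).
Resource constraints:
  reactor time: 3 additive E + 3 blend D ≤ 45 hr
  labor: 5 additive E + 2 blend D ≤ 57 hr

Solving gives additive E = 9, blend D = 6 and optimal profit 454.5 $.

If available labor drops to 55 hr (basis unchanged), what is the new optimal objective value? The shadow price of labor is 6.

Δb = -2, so new z* = 454.5 + (6)·(-2) = 454.5 − 12 = 442.5.

442.5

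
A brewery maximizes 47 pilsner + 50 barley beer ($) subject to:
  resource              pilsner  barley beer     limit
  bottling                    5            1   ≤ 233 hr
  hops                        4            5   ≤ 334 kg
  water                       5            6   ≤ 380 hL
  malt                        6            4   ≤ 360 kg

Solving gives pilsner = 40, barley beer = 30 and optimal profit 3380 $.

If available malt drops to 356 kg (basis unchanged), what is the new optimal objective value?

Check each constraint at x*: bottling 230/233 (slack 3); hops 310/334 (slack 24); water 380/380 (tight); malt 360/360 (tight).
Since bottling, hops are not tight, their duals are 0.
From A_Bᵀ y = c: 5·y_water + 6·y_malt = 47; 6·y_water + 4·y_malt = 50.
→ y_water = 7 and y_malt = 2.
Δz = y_malt·Δb = 2 × (-4) = -8, so new z* = 3380 − 8 = 3372.

3372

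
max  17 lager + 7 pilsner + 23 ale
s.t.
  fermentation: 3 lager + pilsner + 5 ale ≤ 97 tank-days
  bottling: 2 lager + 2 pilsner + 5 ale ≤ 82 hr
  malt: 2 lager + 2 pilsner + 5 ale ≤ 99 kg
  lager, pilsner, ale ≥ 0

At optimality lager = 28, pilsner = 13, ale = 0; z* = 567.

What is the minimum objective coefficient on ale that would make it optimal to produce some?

At the optimum: fermentation uses 97 of 97 (binding); bottling uses 82 of 82 (binding); malt uses 82 of 99 (slack = 17).
Since malt is not tight, its dual is 0.
Dual feasibility on the basic columns requires 3·y_fermentation + 2·y_bottling = 17, 1·y_fermentation + 2·y_bottling = 7.
→ y_fermentation = 5 and y_bottling = 1.
ale enters the basis when its profit ≥ yᵀa₃ = 5·5 + 1·5 = 30.

30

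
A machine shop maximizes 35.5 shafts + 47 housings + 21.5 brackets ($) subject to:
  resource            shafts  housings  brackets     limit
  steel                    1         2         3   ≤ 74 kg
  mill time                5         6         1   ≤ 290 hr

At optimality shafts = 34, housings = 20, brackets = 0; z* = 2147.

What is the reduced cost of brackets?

Both steel and mill time are binding at x*.
Dual feasibility on the basic columns requires 1·y_steel + 5·y_mill time = 35.5, 2·y_steel + 6·y_mill time = 47.
Solving: y_steel = 5.5, y_mill time = 6.
Reduced cost of brackets: c₃ − yᵀa₃ = 21.5 − (5.5·3 + 6·1) = 21.5 − 22.5 = -1.

-1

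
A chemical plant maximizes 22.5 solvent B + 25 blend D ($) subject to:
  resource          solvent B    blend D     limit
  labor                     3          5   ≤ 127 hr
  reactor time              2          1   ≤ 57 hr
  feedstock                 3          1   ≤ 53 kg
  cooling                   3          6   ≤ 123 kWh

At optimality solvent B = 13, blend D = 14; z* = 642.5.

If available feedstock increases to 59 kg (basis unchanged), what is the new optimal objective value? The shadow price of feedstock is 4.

Δb = 6, so new z* = 642.5 + (4)·(6) = 642.5 + 24 = 666.5.

666.5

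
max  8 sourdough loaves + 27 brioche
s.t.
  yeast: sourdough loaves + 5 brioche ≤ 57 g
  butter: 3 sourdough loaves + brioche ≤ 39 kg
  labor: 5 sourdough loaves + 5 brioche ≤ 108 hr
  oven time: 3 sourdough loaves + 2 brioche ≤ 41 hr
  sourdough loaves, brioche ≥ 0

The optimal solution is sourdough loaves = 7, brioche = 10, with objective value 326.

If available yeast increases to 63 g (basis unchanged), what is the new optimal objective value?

Check each constraint at x*: yeast 57/57 (tight); butter 31/39 (slack 8); labor 85/108 (slack 23); oven time 41/41 (tight).
Slack constraints have shadow price 0 (complementary slackness).
Dual feasibility on the basic columns requires 1·y_yeast + 3·y_oven time = 8, 5·y_yeast + 2·y_oven time = 27.
→ y_yeast = 5 and y_oven time = 1.
Δz = y_yeast·Δb = 5 × (6) = 30, so new z* = 326 + 30 = 356.

356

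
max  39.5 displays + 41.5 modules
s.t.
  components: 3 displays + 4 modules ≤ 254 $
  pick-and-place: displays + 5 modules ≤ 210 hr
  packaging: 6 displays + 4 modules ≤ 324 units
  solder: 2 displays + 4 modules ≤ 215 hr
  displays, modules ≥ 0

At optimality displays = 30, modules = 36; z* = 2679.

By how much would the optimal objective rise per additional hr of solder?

0

Binding: pick-and-place and packaging. Non-binding: components (20 unused), solder (11 unused).
Since components, solder are not tight, their duals are 0.
Dual feasibility on the basic columns requires 1·y_pick-and-place + 6·y_packaging = 39.5, 5·y_pick-and-place + 4·y_packaging = 41.5.
→ y_pick-and-place = 3.5 and y_packaging = 6.
Shadow price of solder = 0.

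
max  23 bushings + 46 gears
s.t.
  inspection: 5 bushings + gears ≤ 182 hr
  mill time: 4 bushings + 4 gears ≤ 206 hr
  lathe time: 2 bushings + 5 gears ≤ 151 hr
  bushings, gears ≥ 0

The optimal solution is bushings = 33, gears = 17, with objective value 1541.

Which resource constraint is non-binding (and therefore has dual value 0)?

inspection: 182/182 (binding)
mill time: 200/206 (slack 6)
lathe time: 151/151 (binding)
By complementary slackness, a constraint with positive slack has shadow price 0 → mill time.

mill time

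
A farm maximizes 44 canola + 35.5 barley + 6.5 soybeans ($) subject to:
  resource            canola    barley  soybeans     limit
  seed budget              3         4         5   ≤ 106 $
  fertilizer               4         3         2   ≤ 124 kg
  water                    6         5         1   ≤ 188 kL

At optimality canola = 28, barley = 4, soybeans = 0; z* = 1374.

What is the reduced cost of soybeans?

-5.5

Check each constraint at x*: seed budget 100/106 (slack 6); fertilizer 124/124 (tight); water 188/188 (tight).
By complementary slackness, y = 0 for the non-binding constraint.
The binding rows give the dual system: 4·y_fertilizer + 6·y_water = 44 and 3·y_fertilizer + 5·y_water = 35.5.
Solving: y_fertilizer = 3.5, y_water = 5.
Reduced cost of soybeans: c₃ − yᵀa₃ = 6.5 − (3.5·2 + 5·1) = 6.5 − 12 = -5.5.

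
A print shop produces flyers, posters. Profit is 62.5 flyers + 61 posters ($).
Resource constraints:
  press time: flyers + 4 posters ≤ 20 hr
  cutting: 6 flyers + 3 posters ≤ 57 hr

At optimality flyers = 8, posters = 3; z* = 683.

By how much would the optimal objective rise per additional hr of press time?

Both press time and cutting are binding at x*.
Dual feasibility on the basic columns requires 1·y_press time + 6·y_cutting = 62.5, 4·y_press time + 3·y_cutting = 61.
Solving: y_press time = 8.5, y_cutting = 9.
Shadow price of press time = 8.5.

8.5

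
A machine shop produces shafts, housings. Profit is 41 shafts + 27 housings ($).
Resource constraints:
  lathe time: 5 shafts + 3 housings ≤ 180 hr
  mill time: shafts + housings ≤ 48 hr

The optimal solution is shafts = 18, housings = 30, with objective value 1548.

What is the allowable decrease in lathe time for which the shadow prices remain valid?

Binding constraints: lathe time, mill time. The basis is B = [[5,3],[1,1]] with det 2.
Per unit decrease in lathe time, x* moves by d = (-0.5, 0.5).
The basis stays optimal until shafts reaches 0; allowable decrease = 36 hr.

36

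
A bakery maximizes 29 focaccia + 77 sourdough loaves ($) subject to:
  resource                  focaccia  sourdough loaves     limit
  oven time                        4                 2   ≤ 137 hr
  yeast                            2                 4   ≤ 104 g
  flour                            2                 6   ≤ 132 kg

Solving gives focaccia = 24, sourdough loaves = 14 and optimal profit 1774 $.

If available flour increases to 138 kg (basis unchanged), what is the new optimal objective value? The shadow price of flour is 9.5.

Δb = 6, so new z* = 1774 + (9.5)·(6) = 1774 + 57 = 1831.

1831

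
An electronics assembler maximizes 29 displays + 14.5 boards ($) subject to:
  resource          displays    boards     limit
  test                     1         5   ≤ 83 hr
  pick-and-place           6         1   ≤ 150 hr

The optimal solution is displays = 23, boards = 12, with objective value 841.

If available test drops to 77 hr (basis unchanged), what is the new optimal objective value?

Check each constraint at x*: test 83/83 (tight); pick-and-place 150/150 (tight).
Dual feasibility on the basic columns requires 1·y_test + 6·y_pick-and-place = 29, 5·y_test + 1·y_pick-and-place = 14.5.
Solving: y_test = 2, y_pick-and-place = 4.5.
Δz = y_test·Δb = 2 × (-6) = -12, so new z* = 841 − 12 = 829.

829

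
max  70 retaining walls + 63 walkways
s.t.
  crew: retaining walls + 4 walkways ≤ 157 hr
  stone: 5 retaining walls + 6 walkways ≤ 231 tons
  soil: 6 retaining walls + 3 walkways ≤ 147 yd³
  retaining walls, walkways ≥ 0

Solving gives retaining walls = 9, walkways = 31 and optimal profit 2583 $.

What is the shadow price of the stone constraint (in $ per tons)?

Check each constraint at x*: crew 133/157 (slack 24); stone 231/231 (tight); soil 147/147 (tight).
Slack constraints have shadow price 0 (complementary slackness).
The binding rows give the dual system: 5·y_stone + 6·y_soil = 70 and 6·y_stone + 3·y_soil = 63.
This yields shadow prices y_stone = 8, y_soil = 5.
Shadow price of stone = 8.

8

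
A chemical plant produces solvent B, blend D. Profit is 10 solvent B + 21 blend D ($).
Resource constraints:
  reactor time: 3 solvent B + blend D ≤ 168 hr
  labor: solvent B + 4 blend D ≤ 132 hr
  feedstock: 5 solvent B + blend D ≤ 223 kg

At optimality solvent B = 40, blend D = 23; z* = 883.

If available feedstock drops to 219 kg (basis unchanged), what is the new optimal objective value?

Binding: labor and feedstock. Non-binding: reactor time (25 unused).
Since reactor time is not tight, its dual is 0.
Dual feasibility on the basic columns requires 1·y_labor + 5·y_feedstock = 10, 4·y_labor + 1·y_feedstock = 21.
This yields shadow prices y_labor = 5, y_feedstock = 1.
Δz = y_feedstock·Δb = 1 × (-4) = -4, so new z* = 883 − 4 = 879.

879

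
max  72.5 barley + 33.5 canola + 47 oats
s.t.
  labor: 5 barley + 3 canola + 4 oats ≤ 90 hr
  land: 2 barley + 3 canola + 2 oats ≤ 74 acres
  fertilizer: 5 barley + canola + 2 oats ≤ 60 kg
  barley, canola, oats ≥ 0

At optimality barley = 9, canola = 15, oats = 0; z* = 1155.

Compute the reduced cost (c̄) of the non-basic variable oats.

-1

Binding: labor and fertilizer. Non-binding: land (11 unused).
By complementary slackness, y = 0 for the non-binding constraint.
Dual feasibility on the basic columns requires 5·y_labor + 5·y_fertilizer = 72.5, 3·y_labor + 1·y_fertilizer = 33.5.
→ y_labor = 9.5 and y_fertilizer = 5.
Reduced cost of oats: c₃ − yᵀa₃ = 47 − (9.5·4 + 5·2) = 47 − 48 = -1.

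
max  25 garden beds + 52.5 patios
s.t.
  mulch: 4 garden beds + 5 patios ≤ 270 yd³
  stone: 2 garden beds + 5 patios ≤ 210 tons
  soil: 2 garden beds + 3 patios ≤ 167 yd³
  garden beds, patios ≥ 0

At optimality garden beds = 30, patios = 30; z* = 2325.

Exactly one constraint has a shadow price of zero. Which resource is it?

mulch: 270/270 (binding)
stone: 210/210 (binding)
soil: 150/167 (slack 17)
By complementary slackness, a constraint with positive slack has shadow price 0 → soil.

soil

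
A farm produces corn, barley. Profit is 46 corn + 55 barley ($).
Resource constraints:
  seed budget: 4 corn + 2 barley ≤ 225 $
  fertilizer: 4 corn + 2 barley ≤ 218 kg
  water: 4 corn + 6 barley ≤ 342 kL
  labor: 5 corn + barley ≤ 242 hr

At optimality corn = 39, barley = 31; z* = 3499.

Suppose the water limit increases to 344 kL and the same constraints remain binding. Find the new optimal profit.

3515

Check each constraint at x*: seed budget 218/225 (slack 7); fertilizer 218/218 (tight); water 342/342 (tight); labor 226/242 (slack 16).
Since seed budget, labor are not tight, their duals are 0.
The binding rows give the dual system: 4·y_fertilizer + 4·y_water = 46 and 2·y_fertilizer + 6·y_water = 55.
→ y_fertilizer = 3.5 and y_water = 8.
Δz = y_water·Δb = 8 × (2) = 16, so new z* = 3499 + 16 = 3515.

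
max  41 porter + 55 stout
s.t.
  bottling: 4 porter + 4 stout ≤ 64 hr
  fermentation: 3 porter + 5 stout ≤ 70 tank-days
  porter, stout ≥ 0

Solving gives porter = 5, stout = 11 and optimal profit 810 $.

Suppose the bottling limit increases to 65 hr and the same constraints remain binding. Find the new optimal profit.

815

Check each constraint at x*: bottling 64/64 (tight); fermentation 70/70 (tight).
Dual feasibility on the basic columns requires 4·y_bottling + 3·y_fermentation = 41, 4·y_bottling + 5·y_fermentation = 55.
→ y_bottling = 5 and y_fermentation = 7.
Δz = y_bottling·Δb = 5 × (1) = 5, so new z* = 810 + 5 = 815.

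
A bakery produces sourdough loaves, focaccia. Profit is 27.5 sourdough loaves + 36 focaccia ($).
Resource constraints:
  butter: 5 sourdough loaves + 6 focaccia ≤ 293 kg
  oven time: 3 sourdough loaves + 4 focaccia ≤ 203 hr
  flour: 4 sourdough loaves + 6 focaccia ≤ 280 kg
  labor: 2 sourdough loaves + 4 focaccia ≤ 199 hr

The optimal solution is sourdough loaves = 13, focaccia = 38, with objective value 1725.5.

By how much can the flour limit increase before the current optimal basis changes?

13

Binding constraints: butter, flour. The basis is B = [[5,6],[4,6]] with det 6.
Per unit increase in flour, x* moves by d = (-1, 0.8333).
The basis stays optimal until sourdough loaves reaches 0; allowable increase = 13 kg.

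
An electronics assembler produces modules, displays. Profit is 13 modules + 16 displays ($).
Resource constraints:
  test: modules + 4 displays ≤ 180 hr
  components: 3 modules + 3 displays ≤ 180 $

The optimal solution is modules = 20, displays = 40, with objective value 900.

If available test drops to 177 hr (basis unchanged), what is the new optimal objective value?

897

At the optimum: test uses 180 of 180 (binding); components uses 180 of 180 (binding).
Dual feasibility on the basic columns requires 1·y_test + 3·y_components = 13, 4·y_test + 3·y_components = 16.
→ y_test = 1 and y_components = 4.
Δz = y_test·Δb = 1 × (-3) = -3, so new z* = 900 − 3 = 897.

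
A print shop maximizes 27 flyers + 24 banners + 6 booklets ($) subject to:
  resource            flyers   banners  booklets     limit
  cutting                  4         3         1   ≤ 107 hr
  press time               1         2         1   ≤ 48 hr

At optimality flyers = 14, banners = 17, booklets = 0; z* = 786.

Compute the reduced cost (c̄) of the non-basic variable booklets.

-3

Both cutting and press time are binding at x*.
Dual feasibility on the basic columns requires 4·y_cutting + 1·y_press time = 27, 3·y_cutting + 2·y_press time = 24.
Solving: y_cutting = 6, y_press time = 3.
Reduced cost of booklets: c₃ − yᵀa₃ = 6 − (6·1 + 3·1) = 6 − 9 = -3.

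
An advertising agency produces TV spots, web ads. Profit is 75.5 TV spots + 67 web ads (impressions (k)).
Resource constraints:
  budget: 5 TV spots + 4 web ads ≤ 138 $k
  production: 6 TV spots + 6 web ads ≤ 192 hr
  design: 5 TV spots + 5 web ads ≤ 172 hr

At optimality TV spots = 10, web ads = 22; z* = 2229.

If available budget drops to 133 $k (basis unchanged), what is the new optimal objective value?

2186.5

At the optimum: budget uses 138 of 138 (binding); production uses 192 of 192 (binding); design uses 160 of 172 (slack = 12).
Since design is not tight, its dual is 0.
From A_Bᵀ y = c: 5·y_budget + 6·y_production = 75.5; 4·y_budget + 6·y_production = 67.
→ y_budget = 8.5 and y_production = 5.5.
Δz = y_budget·Δb = 8.5 × (-5) = -42.5, so new z* = 2229 − 42.5 = 2186.5.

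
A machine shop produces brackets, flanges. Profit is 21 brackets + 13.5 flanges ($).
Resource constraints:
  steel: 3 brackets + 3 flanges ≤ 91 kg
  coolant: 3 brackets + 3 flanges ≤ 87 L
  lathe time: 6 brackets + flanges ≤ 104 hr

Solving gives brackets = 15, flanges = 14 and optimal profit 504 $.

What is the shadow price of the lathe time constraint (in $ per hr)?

Check each constraint at x*: steel 87/91 (slack 4); coolant 87/87 (tight); lathe time 104/104 (tight).
Slack constraints have shadow price 0 (complementary slackness).
From A_Bᵀ y = c: 3·y_coolant + 6·y_lathe time = 21; 3·y_coolant + 1·y_lathe time = 13.5.
Solving: y_coolant = 4, y_lathe time = 1.5.
Shadow price of lathe time = 1.5.

1.5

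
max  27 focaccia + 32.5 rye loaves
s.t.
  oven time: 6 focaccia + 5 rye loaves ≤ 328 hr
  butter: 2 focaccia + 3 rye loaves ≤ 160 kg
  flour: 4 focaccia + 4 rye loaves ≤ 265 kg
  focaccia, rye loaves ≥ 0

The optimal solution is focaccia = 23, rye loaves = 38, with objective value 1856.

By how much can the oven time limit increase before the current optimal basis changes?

Binding constraints: oven time, butter. The basis is B = [[6,5],[2,3]] with det 8.
Per unit increase in oven time, x* moves by d = (0.375, -0.25).
The basis stays optimal until flour becomes binding; allowable increase = 42 hr.

42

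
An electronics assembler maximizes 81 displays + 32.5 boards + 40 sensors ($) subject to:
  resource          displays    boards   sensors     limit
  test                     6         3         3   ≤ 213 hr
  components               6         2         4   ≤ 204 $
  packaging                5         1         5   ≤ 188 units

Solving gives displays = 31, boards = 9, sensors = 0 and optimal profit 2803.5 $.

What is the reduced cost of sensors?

-8.5

Check each constraint at x*: test 213/213 (tight); components 204/204 (tight); packaging 164/188 (slack 24).
Since packaging is not tight, its dual is 0.
Dual feasibility on the basic columns requires 6·y_test + 6·y_components = 81, 3·y_test + 2·y_components = 32.5.
→ y_test = 5.5 and y_components = 8.
Reduced cost of sensors: c₃ − yᵀa₃ = 40 − (5.5·3 + 8·4) = 40 − 48.5 = -8.5.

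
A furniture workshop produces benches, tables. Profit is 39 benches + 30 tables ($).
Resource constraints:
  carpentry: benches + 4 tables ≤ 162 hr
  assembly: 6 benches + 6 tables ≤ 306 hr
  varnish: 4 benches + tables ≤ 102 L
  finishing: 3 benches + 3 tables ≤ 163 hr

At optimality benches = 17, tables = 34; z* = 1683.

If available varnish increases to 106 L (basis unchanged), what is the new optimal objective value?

1695

Check each constraint at x*: carpentry 153/162 (slack 9); assembly 306/306 (tight); varnish 102/102 (tight); finishing 153/163 (slack 10).
Since carpentry, finishing are not tight, their duals are 0.
The binding rows give the dual system: 6·y_assembly + 4·y_varnish = 39 and 6·y_assembly + 1·y_varnish = 30.
This yields shadow prices y_assembly = 4.5, y_varnish = 3.
Δz = y_varnish·Δb = 3 × (4) = 12, so new z* = 1683 + 12 = 1695.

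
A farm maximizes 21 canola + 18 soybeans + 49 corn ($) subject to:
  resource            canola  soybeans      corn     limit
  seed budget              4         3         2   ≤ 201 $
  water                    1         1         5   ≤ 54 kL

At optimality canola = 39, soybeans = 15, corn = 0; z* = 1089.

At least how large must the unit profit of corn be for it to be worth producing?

51

Check each constraint at x*: seed budget 201/201 (tight); water 54/54 (tight).
Dual feasibility on the basic columns requires 4·y_seed budget + 1·y_water = 21, 3·y_seed budget + 1·y_water = 18.
Solving: y_seed budget = 3, y_water = 9.
corn enters the basis when its profit ≥ yᵀa₃ = 3·2 + 9·5 = 51.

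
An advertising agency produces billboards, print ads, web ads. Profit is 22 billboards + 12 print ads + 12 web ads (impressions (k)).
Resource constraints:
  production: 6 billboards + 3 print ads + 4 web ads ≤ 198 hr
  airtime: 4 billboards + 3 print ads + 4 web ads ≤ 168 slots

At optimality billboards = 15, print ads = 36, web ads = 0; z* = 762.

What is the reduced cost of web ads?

-4

Both production and airtime are binding at x*.
Dual feasibility on the basic columns requires 6·y_production + 4·y_airtime = 22, 3·y_production + 3·y_airtime = 12.
→ y_production = 3 and y_airtime = 1.
Reduced cost of web ads: c₃ − yᵀa₃ = 12 − (3·4 + 1·4) = 12 − 16 = -4.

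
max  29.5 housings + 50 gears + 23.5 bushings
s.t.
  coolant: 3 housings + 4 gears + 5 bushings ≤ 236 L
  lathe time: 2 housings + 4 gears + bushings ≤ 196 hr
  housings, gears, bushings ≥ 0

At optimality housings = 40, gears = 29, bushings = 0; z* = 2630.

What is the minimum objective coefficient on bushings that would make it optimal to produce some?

30.5

At the optimum: coolant uses 236 of 236 (binding); lathe time uses 196 of 196 (binding).
Dual feasibility on the basic columns requires 3·y_coolant + 2·y_lathe time = 29.5, 4·y_coolant + 4·y_lathe time = 50.
This yields shadow prices y_coolant = 4.5, y_lathe time = 8.
bushings enters the basis when its profit ≥ yᵀa₃ = 4.5·5 + 8·1 = 30.5.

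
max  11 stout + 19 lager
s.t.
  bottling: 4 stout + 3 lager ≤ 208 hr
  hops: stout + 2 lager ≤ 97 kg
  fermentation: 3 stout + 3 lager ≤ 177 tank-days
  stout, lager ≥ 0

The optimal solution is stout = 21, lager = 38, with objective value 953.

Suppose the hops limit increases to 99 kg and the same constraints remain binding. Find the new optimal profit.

969

Check each constraint at x*: bottling 198/208 (slack 10); hops 97/97 (tight); fermentation 177/177 (tight).
By complementary slackness, y = 0 for the non-binding constraint.
The binding rows give the dual system: 1·y_hops + 3·y_fermentation = 11 and 2·y_hops + 3·y_fermentation = 19.
→ y_hops = 8 and y_fermentation = 1.
Δz = y_hops·Δb = 8 × (2) = 16, so new z* = 953 + 16 = 969.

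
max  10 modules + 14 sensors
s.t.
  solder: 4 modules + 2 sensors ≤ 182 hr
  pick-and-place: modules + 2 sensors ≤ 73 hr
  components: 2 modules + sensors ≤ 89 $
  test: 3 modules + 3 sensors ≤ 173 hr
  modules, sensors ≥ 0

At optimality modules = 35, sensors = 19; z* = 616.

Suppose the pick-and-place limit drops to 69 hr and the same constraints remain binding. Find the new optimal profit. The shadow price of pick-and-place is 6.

Δb = -4, so new z* = 616 + (6)·(-4) = 616 − 24 = 592.

592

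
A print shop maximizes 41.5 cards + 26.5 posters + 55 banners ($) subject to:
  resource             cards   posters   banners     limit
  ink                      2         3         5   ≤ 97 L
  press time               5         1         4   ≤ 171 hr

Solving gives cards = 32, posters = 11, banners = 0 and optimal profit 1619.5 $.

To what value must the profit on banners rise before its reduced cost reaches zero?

57

At the optimum: ink uses 97 of 97 (binding); press time uses 171 of 171 (binding).
The binding rows give the dual system: 2·y_ink + 5·y_press time = 41.5 and 3·y_ink + 1·y_press time = 26.5.
This yields shadow prices y_ink = 7, y_press time = 5.5.
banners enters the basis when its profit ≥ yᵀa₃ = 7·5 + 5.5·4 = 57.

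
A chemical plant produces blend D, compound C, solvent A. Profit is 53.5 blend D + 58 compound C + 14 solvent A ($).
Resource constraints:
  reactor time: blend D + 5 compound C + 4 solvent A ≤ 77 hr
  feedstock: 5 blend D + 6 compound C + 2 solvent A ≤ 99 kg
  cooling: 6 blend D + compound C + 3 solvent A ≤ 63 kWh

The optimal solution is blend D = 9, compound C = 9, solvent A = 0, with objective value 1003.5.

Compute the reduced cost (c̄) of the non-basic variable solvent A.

Check each constraint at x*: reactor time 54/77 (slack 23); feedstock 99/99 (tight); cooling 63/63 (tight).
Slack constraints have shadow price 0 (complementary slackness).
Dual feasibility on the basic columns requires 5·y_feedstock + 6·y_cooling = 53.5, 6·y_feedstock + 1·y_cooling = 58.
Solving: y_feedstock = 9.5, y_cooling = 1.
Reduced cost of solvent A: c₃ − yᵀa₃ = 14 − (9.5·2 + 1·3) = 14 − 22 = -8.

-8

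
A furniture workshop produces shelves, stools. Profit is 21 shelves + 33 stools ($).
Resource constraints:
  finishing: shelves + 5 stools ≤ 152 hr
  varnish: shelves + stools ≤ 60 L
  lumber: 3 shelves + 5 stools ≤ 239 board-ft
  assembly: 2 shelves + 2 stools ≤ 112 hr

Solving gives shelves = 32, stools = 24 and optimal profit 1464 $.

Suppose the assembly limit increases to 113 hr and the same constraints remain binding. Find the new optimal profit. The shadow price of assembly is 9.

1473

Δb = 1, so new z* = 1464 + (9)·(1) = 1464 + 9 = 1473.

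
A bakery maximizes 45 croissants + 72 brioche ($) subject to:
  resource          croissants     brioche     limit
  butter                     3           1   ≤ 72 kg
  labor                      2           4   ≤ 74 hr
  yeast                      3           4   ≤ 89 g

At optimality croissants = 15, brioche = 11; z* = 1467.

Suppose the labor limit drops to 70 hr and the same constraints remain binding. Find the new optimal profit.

1431

At the optimum: butter uses 56 of 72 (slack = 16); labor uses 74 of 74 (binding); yeast uses 89 of 89 (binding).
Since butter is not tight, its dual is 0.
Dual feasibility on the basic columns requires 2·y_labor + 3·y_yeast = 45, 4·y_labor + 4·y_yeast = 72.
→ y_labor = 9 and y_yeast = 9.
Δz = y_labor·Δb = 9 × (-4) = -36, so new z* = 1467 − 36 = 1431.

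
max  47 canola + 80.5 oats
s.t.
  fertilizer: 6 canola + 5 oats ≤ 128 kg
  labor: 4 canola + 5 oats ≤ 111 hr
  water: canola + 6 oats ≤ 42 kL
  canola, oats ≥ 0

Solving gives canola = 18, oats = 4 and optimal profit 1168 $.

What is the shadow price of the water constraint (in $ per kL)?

8

At the optimum: fertilizer uses 128 of 128 (binding); labor uses 92 of 111 (slack = 19); water uses 42 of 42 (binding).
Slack constraints have shadow price 0 (complementary slackness).
From A_Bᵀ y = c: 6·y_fertilizer + 1·y_water = 47; 5·y_fertilizer + 6·y_water = 80.5.
→ y_fertilizer = 6.5 and y_water = 8.
Shadow price of water = 8.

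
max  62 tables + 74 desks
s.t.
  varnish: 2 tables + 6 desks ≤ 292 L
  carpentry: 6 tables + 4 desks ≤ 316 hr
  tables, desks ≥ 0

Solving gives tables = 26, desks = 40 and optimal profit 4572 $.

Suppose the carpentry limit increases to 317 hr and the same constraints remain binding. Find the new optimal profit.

4580

Both varnish and carpentry are binding at x*.
From A_Bᵀ y = c: 2·y_varnish + 6·y_carpentry = 62; 6·y_varnish + 4·y_carpentry = 74.
→ y_varnish = 7 and y_carpentry = 8.
Δz = y_carpentry·Δb = 8 × (1) = 8, so new z* = 4572 + 8 = 4580.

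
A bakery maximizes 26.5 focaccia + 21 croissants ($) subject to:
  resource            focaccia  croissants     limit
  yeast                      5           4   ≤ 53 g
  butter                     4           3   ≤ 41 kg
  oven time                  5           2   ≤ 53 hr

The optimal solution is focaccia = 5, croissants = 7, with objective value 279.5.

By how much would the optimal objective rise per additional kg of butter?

1

Check each constraint at x*: yeast 53/53 (tight); butter 41/41 (tight); oven time 39/53 (slack 14).
Slack constraints have shadow price 0 (complementary slackness).
Dual feasibility on the basic columns requires 5·y_yeast + 4·y_butter = 26.5, 4·y_yeast + 3·y_butter = 21.
This yields shadow prices y_yeast = 4.5, y_butter = 1.
Shadow price of butter = 1.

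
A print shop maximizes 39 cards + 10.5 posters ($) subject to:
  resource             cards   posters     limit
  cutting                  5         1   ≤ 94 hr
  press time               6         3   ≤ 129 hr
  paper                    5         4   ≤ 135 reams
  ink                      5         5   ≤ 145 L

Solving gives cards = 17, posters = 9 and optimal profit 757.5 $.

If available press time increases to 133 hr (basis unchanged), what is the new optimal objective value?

763.5

Check each constraint at x*: cutting 94/94 (tight); press time 129/129 (tight); paper 121/135 (slack 14); ink 130/145 (slack 15).
Slack constraints have shadow price 0 (complementary slackness).
From A_Bᵀ y = c: 5·y_cutting + 6·y_press time = 39; 1·y_cutting + 3·y_press time = 10.5.
→ y_cutting = 6 and y_press time = 1.5.
Δz = y_press time·Δb = 1.5 × (4) = 6, so new z* = 757.5 + 6 = 763.5.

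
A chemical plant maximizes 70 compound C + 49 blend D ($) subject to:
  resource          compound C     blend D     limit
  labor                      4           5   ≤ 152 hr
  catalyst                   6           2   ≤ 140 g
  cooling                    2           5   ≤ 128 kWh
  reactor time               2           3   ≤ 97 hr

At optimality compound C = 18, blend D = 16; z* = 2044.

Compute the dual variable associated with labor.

7

Binding: labor and catalyst. Non-binding: cooling (12 unused), reactor time (13 unused).
Since cooling, reactor time are not tight, their duals are 0.
From A_Bᵀ y = c: 4·y_labor + 6·y_catalyst = 70; 5·y_labor + 2·y_catalyst = 49.
Solving: y_labor = 7, y_catalyst = 7.
Shadow price of labor = 7.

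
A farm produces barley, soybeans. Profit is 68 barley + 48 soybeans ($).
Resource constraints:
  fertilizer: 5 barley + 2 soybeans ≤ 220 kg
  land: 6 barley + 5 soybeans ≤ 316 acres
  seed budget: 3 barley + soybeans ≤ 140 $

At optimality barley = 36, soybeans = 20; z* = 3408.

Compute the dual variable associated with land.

8

Check each constraint at x*: fertilizer 220/220 (tight); land 316/316 (tight); seed budget 128/140 (slack 12).
Slack constraints have shadow price 0 (complementary slackness).
Dual feasibility on the basic columns requires 5·y_fertilizer + 6·y_land = 68, 2·y_fertilizer + 5·y_land = 48.
Solving: y_fertilizer = 4, y_land = 8.
Shadow price of land = 8.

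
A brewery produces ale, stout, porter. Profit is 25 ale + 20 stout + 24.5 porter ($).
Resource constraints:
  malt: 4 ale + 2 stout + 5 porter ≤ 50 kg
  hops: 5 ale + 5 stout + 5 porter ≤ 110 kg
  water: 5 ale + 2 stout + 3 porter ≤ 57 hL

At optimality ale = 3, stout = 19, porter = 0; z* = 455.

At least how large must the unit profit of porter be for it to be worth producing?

27.5

Check each constraint at x*: malt 50/50 (tight); hops 110/110 (tight); water 53/57 (slack 4).
By complementary slackness, y = 0 for the non-binding constraint.
Dual feasibility on the basic columns requires 4·y_malt + 5·y_hops = 25, 2·y_malt + 5·y_hops = 20.
Solving: y_malt = 2.5, y_hops = 3.
porter enters the basis when its profit ≥ yᵀa₃ = 2.5·5 + 3·5 = 27.5.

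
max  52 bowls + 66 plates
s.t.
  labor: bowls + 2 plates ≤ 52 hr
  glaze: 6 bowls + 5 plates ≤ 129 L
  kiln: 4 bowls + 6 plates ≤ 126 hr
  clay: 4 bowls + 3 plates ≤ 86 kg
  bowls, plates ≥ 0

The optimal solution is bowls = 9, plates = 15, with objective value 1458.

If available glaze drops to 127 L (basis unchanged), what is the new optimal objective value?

1452

Check each constraint at x*: labor 39/52 (slack 13); glaze 129/129 (tight); kiln 126/126 (tight); clay 81/86 (slack 5).
By complementary slackness, y = 0 for the non-binding constraints.
Dual feasibility on the basic columns requires 6·y_glaze + 4·y_kiln = 52, 5·y_glaze + 6·y_kiln = 66.
Solving: y_glaze = 3, y_kiln = 8.5.
Δz = y_glaze·Δb = 3 × (-2) = -6, so new z* = 1458 − 6 = 1452.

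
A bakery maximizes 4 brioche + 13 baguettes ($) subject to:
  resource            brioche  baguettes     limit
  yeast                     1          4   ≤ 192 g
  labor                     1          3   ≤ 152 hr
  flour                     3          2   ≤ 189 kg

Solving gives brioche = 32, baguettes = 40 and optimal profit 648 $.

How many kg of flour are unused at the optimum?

flour used = 3·32 + 2·40 = 176; slack = 189 − 176 = 13.

13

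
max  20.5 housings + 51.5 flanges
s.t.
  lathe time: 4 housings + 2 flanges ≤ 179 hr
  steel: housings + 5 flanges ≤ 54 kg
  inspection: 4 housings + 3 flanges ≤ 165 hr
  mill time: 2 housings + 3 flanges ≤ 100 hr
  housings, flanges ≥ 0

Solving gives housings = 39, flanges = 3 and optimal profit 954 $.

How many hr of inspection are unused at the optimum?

0

inspection used = 4·39 + 3·3 = 165; slack = 165 − 165 = 0.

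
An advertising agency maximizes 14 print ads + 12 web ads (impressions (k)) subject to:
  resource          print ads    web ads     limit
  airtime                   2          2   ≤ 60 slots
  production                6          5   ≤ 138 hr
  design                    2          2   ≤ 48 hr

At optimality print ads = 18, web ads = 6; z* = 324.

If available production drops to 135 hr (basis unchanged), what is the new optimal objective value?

Check each constraint at x*: airtime 48/60 (slack 12); production 138/138 (tight); design 48/48 (tight).
Since airtime is not tight, its dual is 0.
Dual feasibility on the basic columns requires 6·y_production + 2·y_design = 14, 5·y_production + 2·y_design = 12.
This yields shadow prices y_production = 2, y_design = 1.
Δz = y_production·Δb = 2 × (-3) = -6, so new z* = 324 − 6 = 318.

318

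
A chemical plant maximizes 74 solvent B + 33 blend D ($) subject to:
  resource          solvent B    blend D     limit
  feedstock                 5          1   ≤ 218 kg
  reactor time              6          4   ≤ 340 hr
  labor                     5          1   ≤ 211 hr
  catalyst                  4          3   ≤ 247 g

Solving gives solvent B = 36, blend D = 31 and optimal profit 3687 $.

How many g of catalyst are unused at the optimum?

catalyst used = 4·36 + 3·31 = 237; slack = 247 − 237 = 10.

10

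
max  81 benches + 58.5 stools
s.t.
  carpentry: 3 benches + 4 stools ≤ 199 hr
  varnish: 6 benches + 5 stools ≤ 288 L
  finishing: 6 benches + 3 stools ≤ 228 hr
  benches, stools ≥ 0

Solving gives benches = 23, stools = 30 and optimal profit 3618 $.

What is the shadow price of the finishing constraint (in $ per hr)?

Binding: varnish and finishing. Non-binding: carpentry (10 unused).
Slack constraints have shadow price 0 (complementary slackness).
Dual feasibility on the basic columns requires 6·y_varnish + 6·y_finishing = 81, 5·y_varnish + 3·y_finishing = 58.5.
→ y_varnish = 9 and y_finishing = 4.5.
Shadow price of finishing = 4.5.

4.5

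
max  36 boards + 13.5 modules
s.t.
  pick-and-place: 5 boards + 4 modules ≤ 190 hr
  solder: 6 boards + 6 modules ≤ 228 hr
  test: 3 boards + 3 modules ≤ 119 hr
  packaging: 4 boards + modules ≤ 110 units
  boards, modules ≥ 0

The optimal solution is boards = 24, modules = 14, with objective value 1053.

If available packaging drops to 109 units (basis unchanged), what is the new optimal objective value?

1045.5

Check each constraint at x*: pick-and-place 176/190 (slack 14); solder 228/228 (tight); test 114/119 (slack 5); packaging 110/110 (tight).
Since pick-and-place, test are not tight, their duals are 0.
Dual feasibility on the basic columns requires 6·y_solder + 4·y_packaging = 36, 6·y_solder + 1·y_packaging = 13.5.
This yields shadow prices y_solder = 1, y_packaging = 7.5.
Δz = y_packaging·Δb = 7.5 × (-1) = -7.5, so new z* = 1053 − 7.5 = 1045.5.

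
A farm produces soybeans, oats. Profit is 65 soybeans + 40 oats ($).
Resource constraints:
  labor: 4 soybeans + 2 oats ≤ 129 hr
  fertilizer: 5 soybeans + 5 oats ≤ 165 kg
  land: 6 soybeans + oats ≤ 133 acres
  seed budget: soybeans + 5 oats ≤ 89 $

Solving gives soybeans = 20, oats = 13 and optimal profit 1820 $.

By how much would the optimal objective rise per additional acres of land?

5

At the optimum: labor uses 106 of 129 (slack = 23); fertilizer uses 165 of 165 (binding); land uses 133 of 133 (binding); seed budget uses 85 of 89 (slack = 4).
Slack constraints have shadow price 0 (complementary slackness).
The binding rows give the dual system: 5·y_fertilizer + 6·y_land = 65 and 5·y_fertilizer + 1·y_land = 40.
This yields shadow prices y_fertilizer = 7, y_land = 5.
Shadow price of land = 5.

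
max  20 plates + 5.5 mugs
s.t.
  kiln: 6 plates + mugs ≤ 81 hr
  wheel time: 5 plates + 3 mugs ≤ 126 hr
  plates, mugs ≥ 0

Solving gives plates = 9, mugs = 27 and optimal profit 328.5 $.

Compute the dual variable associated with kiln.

2.5

Check each constraint at x*: kiln 81/81 (tight); wheel time 126/126 (tight).
Dual feasibility on the basic columns requires 6·y_kiln + 5·y_wheel time = 20, 1·y_kiln + 3·y_wheel time = 5.5.
This yields shadow prices y_kiln = 2.5, y_wheel time = 1.
Shadow price of kiln = 2.5.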